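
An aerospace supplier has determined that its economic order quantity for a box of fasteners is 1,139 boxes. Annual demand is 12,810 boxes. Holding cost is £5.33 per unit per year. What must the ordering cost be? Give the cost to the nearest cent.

S ≈ £269.90

The basic EOQ model gives Q* = √(2DS/H); rearrange for the unknown.
From Q* = √(2DS/H): S = Q*²H / (2D) = 1,139² × 5.33 / (2 × 12,810) = 269.8954.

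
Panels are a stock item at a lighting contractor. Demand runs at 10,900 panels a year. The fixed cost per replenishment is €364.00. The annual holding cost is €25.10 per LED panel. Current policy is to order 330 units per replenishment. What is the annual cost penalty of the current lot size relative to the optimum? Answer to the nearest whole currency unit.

EOQ = √(2DS/H) = √(2 × 10,900 × 364 / 25.1) ≈ 562.27.
Cost at Q* = (D/Q*)S + (Q*/2)H = √(2DSH) ≈ €14,112.88.
Cost at Q = 330: (10,900/330)×364 + (330/2)×25.1 = €12,023.03 + €4,141.50 = €16,164.53.
Excess = €16,164.53 − €14,112.88 = €2,051.65.

Extra cost ≈ €2,052 per year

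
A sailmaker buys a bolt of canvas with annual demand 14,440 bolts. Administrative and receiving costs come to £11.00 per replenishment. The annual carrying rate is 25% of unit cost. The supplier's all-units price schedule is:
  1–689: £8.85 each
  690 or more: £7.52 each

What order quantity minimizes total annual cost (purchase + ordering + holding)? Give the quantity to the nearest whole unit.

Q* ≈ 690 bolts

Holding cost per unit per year at price C is H = 0.25·C.
Candidates are each tier's EOQ (if it falls in that tier) and each price-break quantity.
EOQ at £8.85 = 378.9 (feasible in tier 1): TC = 14,440×£8.85 + (14,440/378.9)×11 + (378.9/2)×0.25×£8.85 = £128,632.37.
EOQ at £7.52 = 411.1 < 690, so use break Q=690: TC = 14,440×£7.52 + (14,440/690.0)×11 + (690.0/2)×0.25×£7.52 = £109,467.60.
Lowest total cost is £109,467.60 at Q = 690.0.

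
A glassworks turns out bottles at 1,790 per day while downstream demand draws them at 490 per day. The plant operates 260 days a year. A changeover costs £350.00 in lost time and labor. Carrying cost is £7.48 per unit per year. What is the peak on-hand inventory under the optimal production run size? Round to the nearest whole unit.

I_max ≈ 2,943 bottles

Annual demand D = 490 × 260 = 127,400.
Production build-up factor (1 − d/p) = 1 − 490/1,790 = 0.7263.
Q* = √(2DS / (H(1 − d/p))) = √(2 × 127,400 × 350 / (7.48 × 0.7263)).
= √(89,180,000 / 5.4324) ≈ 4051.705.
Maximum inventory = Q*(1 − d/p) = 4051.705 × 0.7263 ≈ 2942.579.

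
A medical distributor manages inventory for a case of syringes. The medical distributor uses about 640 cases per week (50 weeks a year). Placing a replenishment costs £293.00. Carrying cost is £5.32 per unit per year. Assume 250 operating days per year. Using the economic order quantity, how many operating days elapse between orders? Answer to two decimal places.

Annual demand D = 640 × 50 = 32,000.
Q* = √(2DS/H) = √(2 × 32,000 × 293 / 5.32) ≈ 1877.45.
Cycle time = Q*/D × 250 = 1877.45 / 32,000 × 250 ≈ 14.668 days.

T ≈ 14.67 days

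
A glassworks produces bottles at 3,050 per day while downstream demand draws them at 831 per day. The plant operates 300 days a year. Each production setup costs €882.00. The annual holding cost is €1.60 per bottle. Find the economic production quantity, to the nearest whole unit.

Q* ≈ 19,437 bottles

Annual demand D = 831 × 300 = 249,300.
Production build-up factor (1 − d/p) = 1 − 831/3,050 = 0.7275.
Q* = √(2DS / (H(1 − d/p))) = √(2 × 249,300 × 882 / (1.6 × 0.7275)).
= √(439,765,200 / 1.1641) ≈ 19436.663.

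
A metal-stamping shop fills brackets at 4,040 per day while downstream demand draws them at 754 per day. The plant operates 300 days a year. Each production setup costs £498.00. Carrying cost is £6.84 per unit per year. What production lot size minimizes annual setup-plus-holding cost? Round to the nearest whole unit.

Annual demand D = 754 × 300 = 226,200.
Production build-up factor (1 − d/p) = 1 − 754/4,040 = 0.8134.
Q* = √(2DS / (H(1 − d/p))) = √(2 × 226,200 × 498 / (6.84 × 0.8134)).
= √(225,295,200 / 5.5634) ≈ 6363.629.

Q* ≈ 6,364 brackets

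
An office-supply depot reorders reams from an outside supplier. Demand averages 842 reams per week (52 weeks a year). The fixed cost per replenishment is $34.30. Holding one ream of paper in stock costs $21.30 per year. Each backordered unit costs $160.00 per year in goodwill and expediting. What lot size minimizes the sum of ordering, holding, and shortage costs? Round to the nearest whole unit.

Annual demand D = 842 × 52 = 43,784.
With planned backorders, Q* = √(2DS/H) · √((H+B)/B).
√(2DS/H) = √(2 × 43,784 × 34.3 / 21.3) = 375.517.
√((H+B)/B) = √((21.3+160)/160) = 1.0645.
Q* ≈ 399.732.

Q* ≈ 400 reams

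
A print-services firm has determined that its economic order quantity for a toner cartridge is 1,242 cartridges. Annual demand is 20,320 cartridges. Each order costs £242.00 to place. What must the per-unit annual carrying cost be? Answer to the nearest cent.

H ≈ £6.38

Invert the EOQ relation Q*² = 2DS/H.
From Q* = √(2DS/H): H = 2DS / Q*² = 2 × 20,320 × 242 / 1,242² = 6.3757.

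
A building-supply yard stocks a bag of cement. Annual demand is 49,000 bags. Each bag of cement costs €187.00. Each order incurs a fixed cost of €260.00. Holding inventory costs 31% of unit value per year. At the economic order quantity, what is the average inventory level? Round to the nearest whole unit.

Holding cost H = 0.31 × €187.00 = €57.9700 per unit per year.
EOQ = √(2DS/H) = √(2 × 49,000 × 260 / 57.97) ≈ 662.98.
Average inventory = Q*/2 ≈ 662.98 / 2 = 331.488.

Average inventory ≈ 331 bags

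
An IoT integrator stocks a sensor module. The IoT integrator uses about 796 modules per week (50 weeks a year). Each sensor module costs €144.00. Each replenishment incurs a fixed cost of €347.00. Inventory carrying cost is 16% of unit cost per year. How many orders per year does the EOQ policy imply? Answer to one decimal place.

Annual demand D = 796 × 50 = 39,800.
Holding cost H = 0.16 × €144.00 = €23.0400 per unit per year.
The optimal lot size = √(2DS/H) = √(2 × 39,800 × 347 / 23.04) ≈ 1094.91.
Orders per year = D / Q* = 39,800 / 1094.91 ≈ 36.350.

N ≈ 36.3 orders per year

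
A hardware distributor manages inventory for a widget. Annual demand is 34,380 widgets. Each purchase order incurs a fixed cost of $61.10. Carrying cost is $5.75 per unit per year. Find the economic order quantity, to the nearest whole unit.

EOQ = √(2DS / H) = √(2 × 34,380 × 61.1 / 5.75).
= √(4,201,236 / 5.75) = √730,649.7391 ≈ 854.781.

Q* ≈ 855 widgets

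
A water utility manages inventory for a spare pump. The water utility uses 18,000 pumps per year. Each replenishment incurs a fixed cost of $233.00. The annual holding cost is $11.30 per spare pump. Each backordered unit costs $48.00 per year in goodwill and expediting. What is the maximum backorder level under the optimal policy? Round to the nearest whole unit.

With planned backorders, Q* = √(2DS/H) · √((H+B)/B).
√(2DS/H) = √(2 × 18,000 × 233 / 11.3) = 861.569.
√((H+B)/B) = √((11.3+48)/48) = 1.1115.
Q* ≈ 957.628.
S* = Q* · H/(H+B) = 957.628 × 11.3/59.3 ≈ 182.482.

S* ≈ 182 pumps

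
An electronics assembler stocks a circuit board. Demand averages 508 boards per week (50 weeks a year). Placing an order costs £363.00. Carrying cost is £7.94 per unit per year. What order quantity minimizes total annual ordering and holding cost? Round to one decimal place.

Q* ≈ 1,524.0 boards

Annual demand D = 508 × 50 = 25,400.
EOQ = √(2DS / H) = √(2 × 25,400 × 363 / 7.94).
= √(18,440,400 / 7.94) = √2,322,468.5139 ≈ 1523.965.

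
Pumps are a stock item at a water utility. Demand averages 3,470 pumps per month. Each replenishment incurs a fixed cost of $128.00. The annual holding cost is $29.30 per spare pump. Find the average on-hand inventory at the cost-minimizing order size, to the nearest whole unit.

Annual demand D = 3,470 × 12 = 41,640.
Q* = √(2DS/H) = √(2 × 41,640 × 128 / 29.3) ≈ 603.17.
Average inventory = Q*/2 ≈ 603.17 / 2 = 301.586.

Average inventory ≈ 302 pumps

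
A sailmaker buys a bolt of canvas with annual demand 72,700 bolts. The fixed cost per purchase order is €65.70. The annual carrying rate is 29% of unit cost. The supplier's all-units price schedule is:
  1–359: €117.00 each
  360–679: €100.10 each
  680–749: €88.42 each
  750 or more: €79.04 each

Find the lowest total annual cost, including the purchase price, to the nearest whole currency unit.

TC* ≈ €5,761,172

Holding cost per unit per year at price C is H = 0.29·C.
For each price level, check whether its EOQ is feasible; otherwise the best quantity at that price is the breakpoint.
Tier 1 (€117.00): EOQ = 530.6 exceeds tier's upper bound 359, so this tier is dominated.
EOQ at €100.10 = 573.7 (feasible in tier 2): TC = 72,700×€100.10 + (72,700/573.7)×65.7 + (573.7/2)×0.29×€100.10 = €7,293,922.56.
EOQ at €88.42 = 610.4 < 680, so use break Q=680: TC = 72,700×€88.42 + (72,700/680.0)×65.7 + (680.0/2)×0.29×€88.42 = €6,443,876.31.
EOQ at €79.04 = 645.6 < 750, so use break Q=750: TC = 72,700×€79.04 + (72,700/750.0)×65.7 + (750.0/2)×0.29×€79.04 = €5,761,172.12.
Lowest total cost among the candidates is at Q = 750.0.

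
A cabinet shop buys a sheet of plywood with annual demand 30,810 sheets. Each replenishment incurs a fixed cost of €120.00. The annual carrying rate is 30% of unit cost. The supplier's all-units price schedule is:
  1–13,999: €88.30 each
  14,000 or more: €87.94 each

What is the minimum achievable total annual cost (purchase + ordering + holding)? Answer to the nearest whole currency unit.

TC* ≈ €2,734,519

Holding cost per unit per year at price C is H = 0.30·C.
Evaluate total cost at each tier's feasible EOQ or, if the EOQ is below the tier, at the tier's minimum quantity.
EOQ at €88.30 = 528.3 (feasible in tier 1): TC = 30,810×€88.30 + (30,810/528.3)×120 + (528.3/2)×0.30×€88.30 = €2,734,518.63.
EOQ at €87.94 = 529.4 < 14000, so use break Q=14000: TC = 30,810×€87.94 + (30,810/14000.0)×120 + (14000.0/2)×0.30×€87.94 = €2,894,369.49.
Lowest total cost among the candidates is at Q = 528.3.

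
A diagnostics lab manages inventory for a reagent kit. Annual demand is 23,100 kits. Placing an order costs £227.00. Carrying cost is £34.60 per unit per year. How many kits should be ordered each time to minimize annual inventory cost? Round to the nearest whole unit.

Q* ≈ 551 kits

EOQ = √(2DS / H) = √(2 × 23,100 × 227 / 34.6).
= √(10,487,400 / 34.6) = √303,104.0462 ≈ 550.549.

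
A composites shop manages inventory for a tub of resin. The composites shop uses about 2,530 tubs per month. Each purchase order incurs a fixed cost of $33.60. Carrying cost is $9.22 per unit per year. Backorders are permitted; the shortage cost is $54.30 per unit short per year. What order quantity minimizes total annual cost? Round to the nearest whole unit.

Q* ≈ 509 tubs

Annual demand D = 2,530 × 12 = 30,360.
With planned backorders, Q* = √(2DS/H) · √((H+B)/B).
√(2DS/H) = √(2 × 30,360 × 33.6 / 9.22) = 470.403.
√((H+B)/B) = √((9.22+54.3)/54.3) = 1.0816.
Q* ≈ 508.775.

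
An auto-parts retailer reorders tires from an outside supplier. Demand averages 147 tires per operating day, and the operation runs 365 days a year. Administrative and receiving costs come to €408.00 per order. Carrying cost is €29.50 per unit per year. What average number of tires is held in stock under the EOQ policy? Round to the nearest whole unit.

Annual demand D = 147 × 365 = 53,655.
Q* = √(2DS/H) = √(2 × 53,655 × 408 / 29.5) ≈ 1218.26.
Average inventory = Q*/2 ≈ 1218.26 / 2 = 609.129.

Average inventory ≈ 609 tires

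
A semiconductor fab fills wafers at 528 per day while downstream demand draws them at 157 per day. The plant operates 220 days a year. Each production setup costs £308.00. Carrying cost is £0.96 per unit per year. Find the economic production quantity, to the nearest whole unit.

Annual demand D = 157 × 220 = 34,540.
Production build-up factor (1 − d/p) = 1 − 157/528 = 0.7027.
Q* = √(2DS / (H(1 − d/p))) = √(2 × 34,540 × 308 / (0.96 × 0.7027)).
= √(21,276,640 / 0.6745) ≈ 5616.243.

Q* ≈ 5,616 wafers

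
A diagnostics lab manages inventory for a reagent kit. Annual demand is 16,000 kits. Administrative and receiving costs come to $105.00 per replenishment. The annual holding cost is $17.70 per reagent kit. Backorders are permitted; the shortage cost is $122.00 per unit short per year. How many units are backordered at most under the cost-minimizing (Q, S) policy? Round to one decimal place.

S* ≈ 59.1 kits

With planned backorders, Q* = √(2DS/H) · √((H+B)/B).
√(2DS/H) = √(2 × 16,000 × 105 / 17.7) = 435.695.
√((H+B)/B) = √((17.7+122)/122) = 1.0701.
Q* ≈ 466.231.
S* = Q* · H/(H+B) = 466.231 × 17.7/139.7 ≈ 59.072.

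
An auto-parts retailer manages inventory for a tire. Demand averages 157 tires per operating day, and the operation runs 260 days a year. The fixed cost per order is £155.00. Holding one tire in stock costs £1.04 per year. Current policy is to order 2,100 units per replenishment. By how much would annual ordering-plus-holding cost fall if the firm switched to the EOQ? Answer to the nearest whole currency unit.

Annual demand D = 157 × 260 = 40,820.
EOQ = √(2DS/H) = √(2 × 40,820 × 155 / 1.04) ≈ 3488.19.
Cost at Q* = (D/Q*)S + (Q*/2)H = √(2DSH) ≈ £3,627.72.
Cost at Q = 2,100: (40,820/2,100)×155 + (2,100/2)×1.04 = £3,012.90 + £1,092.00 = £4,104.90.
Excess = £4,104.90 − £3,627.72 = £477.18.

Extra cost ≈ £477 per year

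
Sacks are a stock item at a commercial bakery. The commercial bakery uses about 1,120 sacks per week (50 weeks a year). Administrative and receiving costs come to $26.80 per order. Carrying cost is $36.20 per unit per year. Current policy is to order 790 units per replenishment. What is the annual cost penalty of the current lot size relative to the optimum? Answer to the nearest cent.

Extra cost ≈ $5,774.84 per year

Annual demand D = 1,120 × 50 = 56,000.
EOQ = √(2DS/H) = √(2 × 56,000 × 26.8 / 36.2) ≈ 287.95.
Cost at Q* = (D/Q*)S + (Q*/2)H = √(2DSH) ≈ $10,423.91.
Cost at Q = 790: (56,000/790)×26.8 + (790/2)×36.2 = $1,899.75 + $14,299.00 = $16,198.75.
Excess = $16,198.75 − $10,423.91 = $5,774.84.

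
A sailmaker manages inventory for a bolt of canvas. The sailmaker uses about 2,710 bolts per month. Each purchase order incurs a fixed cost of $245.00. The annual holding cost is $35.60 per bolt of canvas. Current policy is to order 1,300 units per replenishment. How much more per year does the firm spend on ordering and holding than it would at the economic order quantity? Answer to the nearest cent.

Annual demand D = 2,710 × 12 = 32,520.
EOQ = √(2DS/H) = √(2 × 32,520 × 245 / 35.6) ≈ 669.03.
Cost at Q* = (D/Q*)S + (Q*/2)H = √(2DSH) ≈ $23,817.62.
Cost at Q = 1,300: (32,520/1,300)×245 + (1,300/2)×35.6 = $6,128.77 + $23,140.00 = $29,268.77.
Excess = $29,268.77 − $23,817.62 = $5,451.15.

Extra cost ≈ $5,451.15 per year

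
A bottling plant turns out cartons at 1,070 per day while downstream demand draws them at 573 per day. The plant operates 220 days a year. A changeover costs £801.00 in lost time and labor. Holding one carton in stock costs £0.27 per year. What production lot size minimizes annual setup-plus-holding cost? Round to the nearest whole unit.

Annual demand D = 573 × 220 = 126,060.
Production build-up factor (1 − d/p) = 1 − 573/1,070 = 0.4645.
Q* = √(2DS / (H(1 − d/p))) = √(2 × 126,060 × 801 / (0.27 × 0.4645)).
= √(201,948,120 / 0.1254) ≈ 40128.389.

Q* ≈ 40,128 cartons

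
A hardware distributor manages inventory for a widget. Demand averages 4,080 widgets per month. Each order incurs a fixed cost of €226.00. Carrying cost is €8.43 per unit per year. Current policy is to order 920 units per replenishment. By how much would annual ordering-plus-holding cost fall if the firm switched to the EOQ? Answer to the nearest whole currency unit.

Annual demand D = 4,080 × 12 = 48,960.
EOQ = √(2DS/H) = √(2 × 48,960 × 226 / 8.43) ≈ 1620.23.
Cost at Q* = (D/Q*)S + (Q*/2)H = √(2DSH) ≈ €13,658.52.
Cost at Q = 920: (48,960/920)×226 + (920/2)×8.43 = €12,027.13 + €3,877.80 = €15,904.93.
Excess = €15,904.93 − €13,658.52 = €2,246.41.

Extra cost ≈ €2,246 per year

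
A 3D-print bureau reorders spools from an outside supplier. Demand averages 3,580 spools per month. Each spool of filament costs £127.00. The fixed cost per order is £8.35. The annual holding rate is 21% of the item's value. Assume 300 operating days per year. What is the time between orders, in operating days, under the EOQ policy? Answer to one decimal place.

T ≈ 1.1 days

Annual demand D = 3,580 × 12 = 42,960.
Holding cost H = 0.21 × £127.00 = £26.6700 per unit per year.
EOQ = √(2DS/H) = √(2 × 42,960 × 8.35 / 26.67) ≈ 164.01.
Cycle time = Q*/D × 300 = 164.01 / 42,960 × 300 ≈ 1.145 days.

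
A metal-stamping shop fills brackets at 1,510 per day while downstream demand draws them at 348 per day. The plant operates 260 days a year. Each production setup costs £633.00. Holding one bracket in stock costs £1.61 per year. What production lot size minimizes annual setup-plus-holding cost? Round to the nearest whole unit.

Q* ≈ 9,615 brackets

Annual demand D = 348 × 260 = 90,480.
Production build-up factor (1 − d/p) = 1 − 348/1,510 = 0.7695.
Q* = √(2DS / (H(1 − d/p))) = √(2 × 90,480 × 633 / (1.61 × 0.7695)).
= √(114,547,680 / 1.239) ≈ 9615.362.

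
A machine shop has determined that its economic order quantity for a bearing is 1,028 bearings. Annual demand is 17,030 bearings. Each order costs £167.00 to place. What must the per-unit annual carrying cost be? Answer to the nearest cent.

H ≈ £5.38

The basic EOQ model gives Q* = √(2DS/H); rearrange for the unknown.
From Q* = √(2DS/H): H = 2DS / Q*² = 2 × 17,030 × 167 / 1,028² = 5.3824.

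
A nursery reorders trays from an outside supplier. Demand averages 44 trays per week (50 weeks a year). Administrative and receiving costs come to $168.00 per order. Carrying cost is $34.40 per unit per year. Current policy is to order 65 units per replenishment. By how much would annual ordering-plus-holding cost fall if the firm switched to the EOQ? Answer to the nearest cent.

Extra cost ≈ $1,761.49 per year

Annual demand D = 44 × 50 = 2,200.
EOQ = √(2DS/H) = √(2 × 2,200 × 168 / 34.4) ≈ 146.59.
Cost at Q* = (D/Q*)S + (Q*/2)H = √(2DSH) ≈ $5,042.67.
Cost at Q = 65: (2,200/65)×168 + (65/2)×34.4 = $5,686.15 + $1,118.00 = $6,804.15.
Excess = $6,804.15 − $5,042.67 = $1,761.49.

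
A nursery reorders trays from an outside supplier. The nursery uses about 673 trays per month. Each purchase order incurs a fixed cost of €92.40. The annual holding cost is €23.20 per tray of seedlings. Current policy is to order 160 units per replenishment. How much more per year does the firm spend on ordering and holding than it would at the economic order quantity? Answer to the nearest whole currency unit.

Annual demand D = 673 × 12 = 8,076.
EOQ = √(2DS/H) = √(2 × 8,076 × 92.4 / 23.2) ≈ 253.63.
Cost at Q* = (D/Q*)S + (Q*/2)H = √(2DSH) ≈ €5,884.28.
Cost at Q = 160: (8,076/160)×92.4 + (160/2)×23.2 = €4,663.89 + €1,856.00 = €6,519.89.
Excess = €6,519.89 − €5,884.28 = €635.61.

Extra cost ≈ €636 per year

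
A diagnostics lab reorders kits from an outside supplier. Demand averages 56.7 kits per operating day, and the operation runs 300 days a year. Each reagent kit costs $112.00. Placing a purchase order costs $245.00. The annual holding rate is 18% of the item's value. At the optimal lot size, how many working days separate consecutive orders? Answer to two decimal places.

Annual demand D = 56.7 × 300 = 17,010.
Holding cost H = 0.18 × $112.00 = $20.1600 per unit per year.
Q* = √(2DS/H) = √(2 × 17,010 × 245 / 20.16) ≈ 642.99.
Cycle time = Q*/D × 300 = 642.99 / 17,010 × 300 ≈ 11.340 days.

T ≈ 11.34 days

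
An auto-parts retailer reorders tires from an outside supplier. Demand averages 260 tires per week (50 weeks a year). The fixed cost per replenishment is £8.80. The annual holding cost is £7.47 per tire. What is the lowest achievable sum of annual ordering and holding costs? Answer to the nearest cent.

TC* ≈ £1,307.34

Annual demand D = 260 × 50 = 13,000.
Q* = √(2DS/H) = √(2 × 13,000 × 8.8 / 7.47) ≈ 175.01.
At Q*, ordering cost (D/Q*)S equals holding cost (Q*/2)H, each = √(DSH/2).
Minimum total = √(2DSH) = √(2 × 13,000 × 8.8 × 7.47) ≈ 1307.339.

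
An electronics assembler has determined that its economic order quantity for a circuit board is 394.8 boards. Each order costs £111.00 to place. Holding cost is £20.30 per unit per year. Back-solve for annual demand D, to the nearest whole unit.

The basic EOQ model gives Q* = √(2DS/H); rearrange for the unknown.
From Q* = √(2DS/H): D = Q*²H / (2S) = 394.8² × 20.3 / (2 × 111) = 14252.707.

D ≈ 14,253 boards per year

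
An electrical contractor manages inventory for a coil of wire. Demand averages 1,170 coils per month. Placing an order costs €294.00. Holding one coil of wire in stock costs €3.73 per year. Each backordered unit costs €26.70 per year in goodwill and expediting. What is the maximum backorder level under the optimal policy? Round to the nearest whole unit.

S* ≈ 195 coils

Annual demand D = 1,170 × 12 = 14,040.
With planned backorders, Q* = √(2DS/H) · √((H+B)/B).
√(2DS/H) = √(2 × 14,040 × 294 / 3.73) = 1487.708.
√((H+B)/B) = √((3.73+26.7)/26.7) = 1.0676.
Q* ≈ 1588.229.
S* = Q* · H/(H+B) = 1588.229 × 3.73/30.43 ≈ 194.679.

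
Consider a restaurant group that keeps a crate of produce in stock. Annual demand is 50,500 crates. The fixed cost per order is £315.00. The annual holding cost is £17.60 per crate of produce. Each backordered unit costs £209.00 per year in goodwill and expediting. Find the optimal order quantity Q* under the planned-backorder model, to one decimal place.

Q* ≈ 1,400.0 crates

With planned backorders, Q* = √(2DS/H) · √((H+B)/B).
√(2DS/H) = √(2 × 50,500 × 315 / 17.6) = 1344.496.
√((H+B)/B) = √((17.6+209)/209) = 1.0413.
Q* ≈ 1399.963.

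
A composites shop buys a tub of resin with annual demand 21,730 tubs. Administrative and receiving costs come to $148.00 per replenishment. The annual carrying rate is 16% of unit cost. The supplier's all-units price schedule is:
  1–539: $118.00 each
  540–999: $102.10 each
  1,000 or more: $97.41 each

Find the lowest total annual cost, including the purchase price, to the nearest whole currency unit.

TC* ≈ $2,127,728

Holding cost per unit per year at price C is H = 0.16·C.
For each price level, check whether its EOQ is feasible; otherwise the best quantity at that price is the breakpoint.
Tier 1 ($118.00): EOQ = 583.7 exceeds tier's upper bound 539, so this tier is dominated.
EOQ at $102.10 = 627.5 (feasible in tier 2): TC = 21,730×$102.10 + (21,730/627.5)×148 + (627.5/2)×0.16×$102.10 = $2,228,883.58.
EOQ at $97.41 = 642.4 < 1000, so use break Q=1000: TC = 21,730×$97.41 + (21,730/1000.0)×148 + (1000.0/2)×0.16×$97.41 = $2,127,728.14.
Lowest total cost among the candidates is at Q = 1000.0.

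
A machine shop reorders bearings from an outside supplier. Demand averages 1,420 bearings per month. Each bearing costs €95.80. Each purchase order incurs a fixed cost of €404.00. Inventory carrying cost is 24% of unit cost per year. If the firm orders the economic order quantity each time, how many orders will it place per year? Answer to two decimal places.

Annual demand D = 1,420 × 12 = 17,040.
Holding cost H = 0.24 × €95.80 = €22.9920 per unit per year.
Q* = √(2DS/H) = √(2 × 17,040 × 404 / 22.992) ≈ 773.84.
Orders per year = D / Q* = 17,040 / 773.84 ≈ 22.020.

N ≈ 22.02 orders per year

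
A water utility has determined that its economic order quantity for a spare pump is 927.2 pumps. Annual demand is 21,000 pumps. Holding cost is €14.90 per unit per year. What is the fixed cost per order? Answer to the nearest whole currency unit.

S ≈ €305

Squaring Q* = √(2DS/H) gives Q*² = 2DS/H.
From Q* = √(2DS/H): S = Q*²H / (2D) = 927.2² × 14.9 / (2 × 21,000) = 304.9888.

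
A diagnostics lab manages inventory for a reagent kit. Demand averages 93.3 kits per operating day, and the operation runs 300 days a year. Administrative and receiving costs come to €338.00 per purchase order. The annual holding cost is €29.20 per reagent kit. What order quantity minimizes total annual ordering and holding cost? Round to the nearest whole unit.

Q* ≈ 805 kits

Annual demand D = 93.3 × 300 = 27,990.
EOQ = √(2DS / H) = √(2 × 27,990 × 338 / 29.2).
= √(18,921,240 / 29.2) = √647,987.6712 ≈ 804.977.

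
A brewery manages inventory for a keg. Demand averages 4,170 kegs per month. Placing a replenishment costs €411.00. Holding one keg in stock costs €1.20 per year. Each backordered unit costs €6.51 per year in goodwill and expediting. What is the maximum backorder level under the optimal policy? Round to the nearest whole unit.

Annual demand D = 4,170 × 12 = 50,040.
With planned backorders, Q* = √(2DS/H) · √((H+B)/B).
√(2DS/H) = √(2 × 50,040 × 411 / 1.2) = 5854.690.
√((H+B)/B) = √((1.2+6.51)/6.51) = 1.0883.
Q* ≈ 6371.485.
S* = Q* · H/(H+B) = 6371.485 × 1.2/7.71 ≈ 991.671.

S* ≈ 992 kegs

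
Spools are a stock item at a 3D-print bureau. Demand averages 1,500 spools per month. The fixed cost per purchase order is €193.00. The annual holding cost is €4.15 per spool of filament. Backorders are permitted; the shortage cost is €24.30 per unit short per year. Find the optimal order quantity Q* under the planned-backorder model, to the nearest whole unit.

Annual demand D = 1,500 × 12 = 18,000.
With planned backorders, Q* = √(2DS/H) · √((H+B)/B).
√(2DS/H) = √(2 × 18,000 × 193 / 4.15) = 1293.915.
√((H+B)/B) = √((4.15+24.3)/24.3) = 1.0820.
Q* ≈ 1400.051.

Q* ≈ 1,400 spools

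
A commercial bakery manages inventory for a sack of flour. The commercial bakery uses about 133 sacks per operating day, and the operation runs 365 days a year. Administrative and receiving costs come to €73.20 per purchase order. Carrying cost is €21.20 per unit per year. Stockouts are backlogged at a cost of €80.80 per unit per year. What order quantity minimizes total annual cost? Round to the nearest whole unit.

Annual demand D = 133 × 365 = 48,545.
With planned backorders, Q* = √(2DS/H) · √((H+B)/B).
√(2DS/H) = √(2 × 48,545 × 73.2 / 21.2) = 578.995.
√((H+B)/B) = √((21.2+80.8)/80.8) = 1.1236.
Q* ≈ 650.533.

Q* ≈ 651 sacks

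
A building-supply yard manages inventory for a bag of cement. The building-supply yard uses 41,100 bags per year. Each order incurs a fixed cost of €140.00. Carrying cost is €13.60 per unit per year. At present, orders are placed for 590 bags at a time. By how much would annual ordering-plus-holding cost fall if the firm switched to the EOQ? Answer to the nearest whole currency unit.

EOQ = √(2DS/H) = √(2 × 41,100 × 140 / 13.6) ≈ 919.88.
Cost at Q* = (D/Q*)S + (Q*/2)H = √(2DSH) ≈ €12,510.35.
Cost at Q = 590: (41,100/590)×140 + (590/2)×13.6 = €9,752.54 + €4,012.00 = €13,764.54.
Excess = €13,764.54 − €12,510.35 = €1,254.19.

Extra cost ≈ €1,254 per year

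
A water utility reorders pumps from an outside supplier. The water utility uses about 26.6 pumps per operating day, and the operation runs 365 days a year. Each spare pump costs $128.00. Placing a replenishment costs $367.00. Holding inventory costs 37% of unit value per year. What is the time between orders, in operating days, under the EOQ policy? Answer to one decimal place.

Annual demand D = 26.6 × 365 = 9,709.
Holding cost H = 0.37 × $128.00 = $47.3600 per unit per year.
EOQ = √(2DS/H) = √(2 × 9,709 × 367 / 47.36) ≈ 387.91.
Cycle time = Q*/D × 365 = 387.91 / 9,709 × 365 ≈ 14.583 days.

T ≈ 14.6 days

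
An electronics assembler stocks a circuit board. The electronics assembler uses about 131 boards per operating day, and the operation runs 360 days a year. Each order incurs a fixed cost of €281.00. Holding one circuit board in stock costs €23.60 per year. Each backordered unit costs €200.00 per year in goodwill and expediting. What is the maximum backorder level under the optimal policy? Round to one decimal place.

Annual demand D = 131 × 360 = 47,160.
With planned backorders, Q* = √(2DS/H) · √((H+B)/B).
√(2DS/H) = √(2 × 47,160 × 281 / 23.6) = 1059.739.
√((H+B)/B) = √((23.6+200)/200) = 1.0574.
Q* ≈ 1120.521.
S* = Q* · H/(H+B) = 1120.521 × 23.6/223.6 ≈ 118.266.

S* ≈ 118.3 boards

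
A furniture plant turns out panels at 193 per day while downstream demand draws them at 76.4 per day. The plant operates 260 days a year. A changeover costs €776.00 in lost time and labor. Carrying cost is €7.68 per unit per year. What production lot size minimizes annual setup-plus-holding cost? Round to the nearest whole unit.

Q* ≈ 2,578 panels

Annual demand D = 76.4 × 260 = 19,864.
Production build-up factor (1 − d/p) = 1 − 76.4/193 = 0.6041.
Q* = √(2DS / (H(1 − d/p))) = √(2 × 19,864 × 776 / (7.68 × 0.6041)).
= √(30,828,928 / 4.6398) ≈ 2577.674.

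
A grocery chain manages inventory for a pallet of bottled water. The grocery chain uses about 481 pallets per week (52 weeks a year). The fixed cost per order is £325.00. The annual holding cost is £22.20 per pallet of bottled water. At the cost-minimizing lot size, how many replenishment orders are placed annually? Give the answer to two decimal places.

Annual demand D = 481 × 52 = 25,012.
EOQ = √(2DS/H) = √(2 × 25,012 × 325 / 22.2) ≈ 855.76.
Orders per year = D / Q* = 25,012 / 855.76 ≈ 29.228.

N ≈ 29.23 orders per year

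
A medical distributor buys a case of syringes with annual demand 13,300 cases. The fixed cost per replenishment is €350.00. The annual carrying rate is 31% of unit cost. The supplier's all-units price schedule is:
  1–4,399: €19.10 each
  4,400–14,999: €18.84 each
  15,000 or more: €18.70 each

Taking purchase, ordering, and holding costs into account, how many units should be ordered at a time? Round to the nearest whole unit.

Holding cost per unit per year at price C is H = 0.31·C.
Candidates are each tier's EOQ (if it falls in that tier) and each price-break quantity.
EOQ at €19.10 = 1253.9 (feasible in tier 1): TC = 13,300×€19.10 + (13,300/1253.9)×350 + (1253.9/2)×0.31×€19.10 = €261,454.59.
EOQ at €18.84 = 1262.6 < 4400, so use break Q=4400: TC = 13,300×€18.84 + (13,300/4400.0)×350 + (4400.0/2)×0.31×€18.84 = €264,478.83.
EOQ at €18.70 = 1267.3 < 15000, so use break Q=15000: TC = 13,300×€18.70 + (13,300/15000.0)×350 + (15000.0/2)×0.31×€18.70 = €292,497.83.
Lowest total cost is €261,454.59 at Q = 1253.9.

Q* ≈ 1,254 cases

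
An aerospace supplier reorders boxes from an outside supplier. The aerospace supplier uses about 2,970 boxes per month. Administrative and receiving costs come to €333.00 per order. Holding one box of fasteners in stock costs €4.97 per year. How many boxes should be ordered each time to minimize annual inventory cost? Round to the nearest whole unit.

Annual demand D = 2,970 × 12 = 35,640.
EOQ = √(2DS / H) = √(2 × 35,640 × 333 / 4.97).
= √(23,736,240 / 4.97) = √4,775,903.4205 ≈ 2185.384.

Q* ≈ 2,185 boxes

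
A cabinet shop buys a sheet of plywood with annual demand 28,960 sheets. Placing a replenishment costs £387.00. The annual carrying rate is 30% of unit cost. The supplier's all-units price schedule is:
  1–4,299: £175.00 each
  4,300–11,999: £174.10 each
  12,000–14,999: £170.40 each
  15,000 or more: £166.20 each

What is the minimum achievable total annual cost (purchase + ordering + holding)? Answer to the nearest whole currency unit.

Holding cost per unit per year at price C is H = 0.30·C.
Candidates are each tier's EOQ (if it falls in that tier) and each price-break quantity.
EOQ at £175.00 = 653.4 (feasible in tier 1): TC = 28,960×£175.00 + (28,960/653.4)×387 + (653.4/2)×0.30×£175.00 = £5,102,304.37.
EOQ at £174.10 = 655.1 < 4300, so use break Q=4300: TC = 28,960×£174.10 + (28,960/4300.0)×387 + (4300.0/2)×0.30×£174.10 = £5,156,836.90.
EOQ at £170.40 = 662.2 < 12000, so use break Q=12000: TC = 28,960×£170.40 + (28,960/12000.0)×387 + (12000.0/2)×0.30×£170.40 = £5,242,437.96.
EOQ at £166.20 = 670.5 < 15000, so use break Q=15000: TC = 28,960×£166.20 + (28,960/15000.0)×387 + (15000.0/2)×0.30×£166.20 = £5,187,849.17.
Lowest total cost among the candidates is at Q = 653.4.

TC* ≈ £5,102,304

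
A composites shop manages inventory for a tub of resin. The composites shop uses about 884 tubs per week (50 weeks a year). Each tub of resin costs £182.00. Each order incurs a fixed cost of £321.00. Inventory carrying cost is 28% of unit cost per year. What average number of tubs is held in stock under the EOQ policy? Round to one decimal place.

Average inventory ≈ 373.1 tubs

Annual demand D = 884 × 50 = 44,200.
Holding cost H = 0.28 × £182.00 = £50.9600 per unit per year.
The optimal lot size = √(2DS/H) = √(2 × 44,200 × 321 / 50.96) ≈ 746.21.
Average inventory = Q*/2 ≈ 746.21 / 2 = 373.107.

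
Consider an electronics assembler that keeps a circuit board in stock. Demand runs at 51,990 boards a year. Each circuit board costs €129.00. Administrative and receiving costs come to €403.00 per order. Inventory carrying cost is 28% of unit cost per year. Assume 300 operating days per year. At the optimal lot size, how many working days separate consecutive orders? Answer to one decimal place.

T ≈ 6.2 days

Holding cost H = 0.28 × €129.00 = €36.1200 per unit per year.
Q* = √(2DS/H) = √(2 × 51,990 × 403 / 36.12) ≈ 1077.09.
Cycle time = Q*/D × 300 = 1077.09 / 51,990 × 300 ≈ 6.215 days.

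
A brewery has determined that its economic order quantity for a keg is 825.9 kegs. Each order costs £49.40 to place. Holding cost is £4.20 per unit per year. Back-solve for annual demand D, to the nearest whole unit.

D ≈ 28,997 kegs per year

Squaring Q* = √(2DS/H) gives Q*² = 2DS/H.
From Q* = √(2DS/H): D = Q*²H / (2S) = 825.9² × 4.2 / (2 × 49.4) = 28996.613.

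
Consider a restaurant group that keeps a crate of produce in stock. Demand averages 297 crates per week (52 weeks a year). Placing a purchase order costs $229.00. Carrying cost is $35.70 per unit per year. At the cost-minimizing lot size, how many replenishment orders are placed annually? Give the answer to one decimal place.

Annual demand D = 297 × 52 = 15,444.
Q* = √(2DS/H) = √(2 × 15,444 × 229 / 35.7) ≈ 445.12.
Orders per year = D / Q* = 15,444 / 445.12 ≈ 34.696.

N ≈ 34.7 orders per year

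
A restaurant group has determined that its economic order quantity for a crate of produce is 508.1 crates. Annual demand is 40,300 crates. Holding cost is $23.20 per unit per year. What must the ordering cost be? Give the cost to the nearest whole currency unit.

Squaring Q* = √(2DS/H) gives Q*² = 2DS/H.
From Q* = √(2DS/H): S = Q*²H / (2D) = 508.1² × 23.2 / (2 × 40,300) = 74.3107.

S ≈ $74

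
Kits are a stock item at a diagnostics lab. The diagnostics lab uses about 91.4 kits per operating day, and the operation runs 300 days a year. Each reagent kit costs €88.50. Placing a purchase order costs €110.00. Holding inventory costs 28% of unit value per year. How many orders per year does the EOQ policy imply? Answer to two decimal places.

N ≈ 55.57 orders per year

Annual demand D = 91.4 × 300 = 27,420.
Holding cost H = 0.28 × €88.50 = €24.7800 per unit per year.
EOQ = √(2DS/H) = √(2 × 27,420 × 110 / 24.78) ≈ 493.39.
Orders per year = D / Q* = 27,420 / 493.39 ≈ 55.574.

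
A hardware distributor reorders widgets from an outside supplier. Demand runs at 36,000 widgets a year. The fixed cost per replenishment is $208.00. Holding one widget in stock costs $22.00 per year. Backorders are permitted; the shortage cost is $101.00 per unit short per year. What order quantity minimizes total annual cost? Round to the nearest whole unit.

Q* ≈ 910 widgets

With planned backorders, Q* = √(2DS/H) · √((H+B)/B).
√(2DS/H) = √(2 × 36,000 × 208 / 22) = 825.062.
√((H+B)/B) = √((22+101)/101) = 1.1035.
Q* ≈ 910.497.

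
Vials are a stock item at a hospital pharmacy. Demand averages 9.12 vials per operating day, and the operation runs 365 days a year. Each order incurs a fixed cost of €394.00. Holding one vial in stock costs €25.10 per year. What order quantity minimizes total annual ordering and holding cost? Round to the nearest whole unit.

Q* ≈ 323 vials

Annual demand D = 9.12 × 365 = 3,328.8.
EOQ = √(2DS / H) = √(2 × 3,328.8 × 394 / 25.1).
= √(2,623,094.4 / 25.1) = √104,505.753 ≈ 323.273.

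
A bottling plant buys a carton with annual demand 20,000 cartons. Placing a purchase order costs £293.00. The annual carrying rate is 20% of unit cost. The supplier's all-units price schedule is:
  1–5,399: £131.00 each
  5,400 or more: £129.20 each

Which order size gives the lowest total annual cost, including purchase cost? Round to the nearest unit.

Holding cost per unit per year at price C is H = 0.20·C.
Candidates are each tier's EOQ (if it falls in that tier) and each price-break quantity.
EOQ at £131.00 = 668.8 (feasible in tier 1): TC = 20,000×£131.00 + (20,000/668.8)×293 + (668.8/2)×0.20×£131.00 = £2,637,523.24.
EOQ at £129.20 = 673.5 < 5400, so use break Q=5400: TC = 20,000×£129.20 + (20,000/5400.0)×293 + (5400.0/2)×0.20×£129.20 = £2,654,853.19.
Lowest total cost is £2,637,523.24 at Q = 668.8.

Q* ≈ 669 cartons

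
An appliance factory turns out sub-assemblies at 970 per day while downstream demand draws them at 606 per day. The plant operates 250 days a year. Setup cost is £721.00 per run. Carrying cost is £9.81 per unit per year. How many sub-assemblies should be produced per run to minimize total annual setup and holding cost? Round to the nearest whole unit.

Q* ≈ 7,704 sub-assemblies

Annual demand D = 606 × 250 = 151,500.
Production build-up factor (1 − d/p) = 1 − 606/970 = 0.3753.
Q* = √(2DS / (H(1 − d/p))) = √(2 × 151,500 × 721 / (9.81 × 0.3753)).
= √(218,463,000 / 3.6813) ≈ 7703.527.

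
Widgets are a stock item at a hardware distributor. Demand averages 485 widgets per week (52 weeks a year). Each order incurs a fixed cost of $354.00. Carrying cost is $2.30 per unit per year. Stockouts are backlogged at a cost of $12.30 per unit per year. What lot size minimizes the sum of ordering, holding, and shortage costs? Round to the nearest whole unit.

Q* ≈ 3,036 widgets

Annual demand D = 485 × 52 = 25,220.
With planned backorders, Q* = √(2DS/H) · √((H+B)/B).
√(2DS/H) = √(2 × 25,220 × 354 / 2.3) = 2786.283.
√((H+B)/B) = √((2.3+12.3)/12.3) = 1.0895.
Q* ≈ 3035.632.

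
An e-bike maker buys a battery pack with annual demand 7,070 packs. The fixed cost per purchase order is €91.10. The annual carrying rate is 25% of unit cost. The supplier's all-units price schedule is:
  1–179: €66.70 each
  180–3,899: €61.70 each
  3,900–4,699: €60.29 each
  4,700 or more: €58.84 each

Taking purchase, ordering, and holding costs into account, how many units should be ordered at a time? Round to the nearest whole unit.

Q* ≈ 289 packs

Holding cost per unit per year at price C is H = 0.25·C.
Evaluate total cost at each tier's feasible EOQ or, if the EOQ is below the tier, at the tier's minimum quantity.
Tier 1 (€66.70): EOQ = 277.9 exceeds tier's upper bound 179, so this tier is dominated.
EOQ at €61.70 = 289.0 (feasible in tier 2): TC = 7,070×€61.70 + (7,070/289.0)×91.1 + (289.0/2)×0.25×€61.70 = €440,676.55.
EOQ at €60.29 = 292.3 < 3900, so use break Q=3900: TC = 7,070×€60.29 + (7,070/3900.0)×91.1 + (3900.0/2)×0.25×€60.29 = €455,806.82.
EOQ at €58.84 = 295.9 < 4700, so use break Q=4700: TC = 7,070×€58.84 + (7,070/4700.0)×91.1 + (4700.0/2)×0.25×€58.84 = €450,704.34.
Lowest total cost is €440,676.55 at Q = 289.0.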